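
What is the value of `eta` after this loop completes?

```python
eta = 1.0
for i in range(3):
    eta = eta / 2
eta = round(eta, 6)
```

Halving LR 3 times: 1 / 2^3
`eta` takes the values: 1.0 → 0.5 → 0.25 → 0.125

Answer: 0.125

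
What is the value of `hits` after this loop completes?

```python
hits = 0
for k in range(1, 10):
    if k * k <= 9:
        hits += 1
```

Count numbers where k² ≤ 9
`hits` takes the values: 0 → 1 → 2 → 3

Answer: 3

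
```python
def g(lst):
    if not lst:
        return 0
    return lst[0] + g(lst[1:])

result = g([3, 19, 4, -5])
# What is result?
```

3 + 19 + 4 + (-5) + 0 = 21

Answer: 21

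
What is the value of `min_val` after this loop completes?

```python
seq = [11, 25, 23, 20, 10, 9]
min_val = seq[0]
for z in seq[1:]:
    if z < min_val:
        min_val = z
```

Minimum of [11, 25, 23, 20, 10, 9]
`min_val` takes the values: 11 → 10 → 9

Answer: 9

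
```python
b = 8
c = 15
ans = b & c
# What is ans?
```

Trace:
`b = 8` → b = 8
`c = 15` → c = 15
`ans = b & c` → ans = 8
So ans = 8

Answer: 8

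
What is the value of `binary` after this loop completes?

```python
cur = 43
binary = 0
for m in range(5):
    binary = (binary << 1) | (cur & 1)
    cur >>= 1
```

Reverse lowest 5 bits of 43
`binary` takes the values: 0 → 1 → 3 → 6 → 13 → 26

Answer: 26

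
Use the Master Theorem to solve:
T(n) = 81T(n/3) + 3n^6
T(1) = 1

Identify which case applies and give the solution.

a=81, b=3, f(n)=3n^6. log_3(81) = 4. Since c=6 > 4 and the regularity condition holds (81(n/3)^6 = (81/3^6)n^6 with 81/3^6 < 1), Case 3 applies: T(n) = Θ(f(n)) = O(n^6).

Answer: O(n^6) - Case 3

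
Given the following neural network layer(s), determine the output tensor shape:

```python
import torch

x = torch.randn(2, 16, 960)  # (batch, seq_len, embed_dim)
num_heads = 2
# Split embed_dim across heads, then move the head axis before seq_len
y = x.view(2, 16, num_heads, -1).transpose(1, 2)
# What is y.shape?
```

Input: (2, 16, 960) -> head_dim = 960 // 2 = 480; after view: (2, 16, 2, 480) -> after transpose(1, 2): (2, 2, 16, 480) -> Output: (2, 2, 16, 480)

Answer: (2, 2, 16, 480)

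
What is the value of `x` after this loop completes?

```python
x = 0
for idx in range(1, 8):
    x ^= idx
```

XOR of 1 to 7
`x` takes the values: 0 → 1 → 3 → 0 → 4 → 1 → 7 → 0

Answer: 0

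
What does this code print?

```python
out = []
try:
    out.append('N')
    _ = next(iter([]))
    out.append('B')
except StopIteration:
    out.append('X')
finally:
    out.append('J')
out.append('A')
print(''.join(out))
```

Execution trace: 'N' (try body) → 'X' (except StopIteration) → 'J' (finally) → 'A' (after the try/except). Output: NXJA

Answer: NXJA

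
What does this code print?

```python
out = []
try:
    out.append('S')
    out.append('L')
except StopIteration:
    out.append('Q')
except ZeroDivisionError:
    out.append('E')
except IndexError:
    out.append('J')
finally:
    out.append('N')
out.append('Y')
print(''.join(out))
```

Execution trace: 'S' (try body) → 'L' (try body, no exception) → 'N' (finally) → 'Y' (after the try/except). Output: SLNY

Answer: SLNY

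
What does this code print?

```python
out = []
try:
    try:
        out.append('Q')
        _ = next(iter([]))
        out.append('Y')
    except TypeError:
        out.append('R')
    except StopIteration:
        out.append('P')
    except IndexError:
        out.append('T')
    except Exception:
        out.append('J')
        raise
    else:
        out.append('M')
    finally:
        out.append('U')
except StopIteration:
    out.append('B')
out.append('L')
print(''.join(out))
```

Execution trace: 'Q' (inner try body) → 'P' (inner except StopIteration) → 'U' (inner finally) → 'L' (after the try/except). Output: QPUL

Answer: QPUL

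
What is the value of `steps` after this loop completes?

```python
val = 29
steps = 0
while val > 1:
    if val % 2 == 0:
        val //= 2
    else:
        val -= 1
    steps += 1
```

Steps to reduce 29 to 1
`steps` takes the values: 0 → 1 → 2 → 3 → 4 → 5 → 6 → 7

Answer: 7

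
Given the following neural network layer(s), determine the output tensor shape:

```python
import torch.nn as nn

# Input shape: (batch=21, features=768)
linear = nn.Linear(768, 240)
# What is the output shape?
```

Input: (21, 768) -> Output: (21, 240)

Answer: (21, 240)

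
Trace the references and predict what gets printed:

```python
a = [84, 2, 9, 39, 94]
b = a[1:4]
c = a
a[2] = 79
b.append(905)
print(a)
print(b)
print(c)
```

Key concept: slice vs alias.
Step by step:
`a = [84, 2, 9, 39, 94]` → a = [84, 2, 9, 39, 94]
`b = a[1:4]` → b = [2, 9, 39]
`c = a` → c = [84, 2, 9, 39, 94] (same object as a)
`a[2] = 79` → a = [84, 2, 79, 39, 94] (same object as c); c = [84, 2, 79, 39, 94] (same object as a)
`b.append(905)` → b = [2, 9, 39, 905]
`print(a)` → prints [84, 2, 79, 39, 94]
`print(b)` → prints [2, 9, 39, 905]
`print(c)` → prints [84, 2, 79, 39, 94]

Answer:
[84, 2, 79, 39, 94]
[2, 9, 39, 905]
[84, 2, 79, 39, 94]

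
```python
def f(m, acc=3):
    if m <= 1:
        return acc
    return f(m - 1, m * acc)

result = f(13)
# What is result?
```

Accumulator trace (n, acc): (13, 3) -> (12, 39) -> (11, 468) -> (10, 5148) -> (9, 51480) -> (8, 463320) -> (7, 3706560) -> (6, 25945920) -> (5, 155675520) -> (4, 778377600) -> (3, 3113510400) -> (2, 9340531200) -> (1, 18681062400) -> return 18681062400

Answer: 18681062400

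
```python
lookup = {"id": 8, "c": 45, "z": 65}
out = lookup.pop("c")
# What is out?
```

Trace:
`lookup = {"id": 8, "c": 45, "z": 65}` → lookup = {'id': 8, 'c': 45, 'z': 65}
`out = lookup.pop("c")` → lookup = {'id': 8, 'z': 65}; out = 45
So out = 45

Answer: 45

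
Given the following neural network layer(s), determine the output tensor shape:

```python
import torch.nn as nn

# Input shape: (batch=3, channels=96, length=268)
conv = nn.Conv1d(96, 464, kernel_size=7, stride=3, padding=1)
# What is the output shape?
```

Input: (3, 96, 268) -> Output: (3, 464, 88)

Answer: (3, 464, 88)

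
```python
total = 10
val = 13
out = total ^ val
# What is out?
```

Trace:
`total = 10` → total = 10
`val = 13` → val = 13
`out = total ^ val` → out = 7
So out = 7

Answer: 7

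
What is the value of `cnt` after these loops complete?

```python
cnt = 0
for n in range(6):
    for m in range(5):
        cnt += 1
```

6 * 5 = 30
`cnt` takes the values: 0 → 1 → 2 → 3 → 4 → 5 → 6 → 7 → 8 → 9 → 10 → 11 → 12 → 13 → 14 → 15 → 16 → 17 → 18 → 19 → 20 → 21 → 22 → 23 → 24 → 25 → 26 → 27 → 28 → 29 → 30

Answer: 30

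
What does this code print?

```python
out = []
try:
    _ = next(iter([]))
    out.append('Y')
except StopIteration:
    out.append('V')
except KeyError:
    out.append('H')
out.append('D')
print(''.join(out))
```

Execution trace: 'V' (except StopIteration) → 'D' (after the try/except). Output: VD

Answer: VD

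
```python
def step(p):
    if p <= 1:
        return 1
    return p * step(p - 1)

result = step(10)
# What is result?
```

step(10) = 10 * 9 * 8 * 7 * 6 * 5 * 4 * 3 * 2 * 1 = 3628800

Answer: 3628800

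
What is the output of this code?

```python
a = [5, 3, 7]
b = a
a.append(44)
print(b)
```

Key concept: basic list aliasing.
Step by step:
`a = [5, 3, 7]` → a = [5, 3, 7]
`b = a` → b = [5, 3, 7] (same object as a)
`a.append(44)` → a = [5, 3, 7, 44] (same object as b); b = [5, 3, 7, 44] (same object as a)
`print(b)` → prints [5, 3, 7, 44]

Answer: [5, 3, 7, 44]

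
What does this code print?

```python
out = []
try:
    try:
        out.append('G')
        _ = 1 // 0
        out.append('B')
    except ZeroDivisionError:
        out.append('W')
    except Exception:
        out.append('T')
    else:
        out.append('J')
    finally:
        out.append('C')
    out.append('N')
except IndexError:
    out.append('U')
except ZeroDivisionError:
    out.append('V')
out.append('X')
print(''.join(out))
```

Execution trace: 'G' (inner try body) → 'W' (inner except ZeroDivisionError) → 'C' (inner finally) → 'N' (try body, no exception) → 'X' (after the try/except). Output: GWCNX

Answer: GWCNX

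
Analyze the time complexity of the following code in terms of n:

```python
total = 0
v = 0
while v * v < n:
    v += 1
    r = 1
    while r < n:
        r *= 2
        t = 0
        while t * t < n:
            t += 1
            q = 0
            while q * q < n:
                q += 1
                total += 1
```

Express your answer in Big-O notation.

Each loop level contributes: √n × log n × √n × √n. Multiplying the contributions gives O(n√n log n).

Answer: O(n√n log n)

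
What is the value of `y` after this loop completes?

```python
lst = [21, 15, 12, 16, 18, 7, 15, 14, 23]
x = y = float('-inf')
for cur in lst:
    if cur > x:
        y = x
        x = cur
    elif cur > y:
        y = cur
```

Second largest (with repeats) in [21, 15, 12, 16, 18, 7, 15, 14, 23]
`y` takes the values: -inf → 15 → 16 → 18 → 21

Answer: 21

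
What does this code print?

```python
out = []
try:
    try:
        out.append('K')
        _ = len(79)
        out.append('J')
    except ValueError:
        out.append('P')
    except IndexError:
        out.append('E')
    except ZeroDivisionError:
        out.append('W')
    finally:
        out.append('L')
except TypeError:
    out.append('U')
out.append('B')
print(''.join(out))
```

Execution trace: 'K' (try body) → 'L' (finally) → 'U' (outer except TypeError) → 'B' (after the try/except). Output: KLUB

Answer: KLUB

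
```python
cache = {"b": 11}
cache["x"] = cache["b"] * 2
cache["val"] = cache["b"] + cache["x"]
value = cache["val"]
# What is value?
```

Trace:
`cache = {"b": 11}` → cache = {'b': 11}
`cache["x"] = cache["b"] * 2` → cache = {'b': 11, 'x': 22}
`cache["val"] = cache["b"] + cache["x"]` → cache = {'b': 11, 'x': 22, 'val': 33}
`value = cache["val"]` → value = 33
So value = 33

Answer: 33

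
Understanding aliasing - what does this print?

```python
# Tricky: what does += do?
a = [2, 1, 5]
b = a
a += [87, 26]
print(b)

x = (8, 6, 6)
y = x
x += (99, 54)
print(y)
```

Key concept: += behavior differs for mutable vs immutable.
Step by step:
`a = [2, 1, 5]` → a = [2, 1, 5]
`b = a` → b = [2, 1, 5] (same object as a)
`a += [87, 26]` → a = [2, 1, 5, 87, 26] (same object as b); b = [2, 1, 5, 87, 26] (same object as a)
`print(b)` → prints [2, 1, 5, 87, 26]
`x = (8, 6, 6)` → x = (8, 6, 6)
`y = x` → y = (8, 6, 6)
`x += (99, 54)` → x = (8, 6, 6, 99, 54)
`print(y)` → prints (8, 6, 6)

Answer:
[2, 1, 5, 87, 26]
(8, 6, 6)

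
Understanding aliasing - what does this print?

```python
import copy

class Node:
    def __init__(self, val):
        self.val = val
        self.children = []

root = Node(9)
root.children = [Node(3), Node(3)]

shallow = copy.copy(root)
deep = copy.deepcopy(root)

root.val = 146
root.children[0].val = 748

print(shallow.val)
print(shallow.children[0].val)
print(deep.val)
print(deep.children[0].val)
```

Key concept: deep copy with custom objects.
Step by step:
`root = Node(9)` → root = Node(val=9, children=[])
`root.children = [Node(3), Node(3)]` → root = Node(val=9, children=[Node(val=3, children=[]), Node(val=3, children=[])])
`shallow = copy.copy(root)` → shallow = Node(val=9, children=[Node(val=3, children=[]), Node(val=3, children=[])])
`deep = copy.deepcopy(root)` → deep = Node(val=9, children=[Node(val=3, children=[]), Node(val=3, children=[])])
`root.val = 146` → root = Node(val=146, children=[Node(val=3, children=[]), Node(val=3, children=[])])
`root.children[0].val = 748` → root = Node(val=146, children=[Node(val=748, children=[]), Node(val=3, children=[])]); shallow = Node(val=9, children=[Node(val=748, children=[]), Node(val=3, children=[])])
`print(shallow.val)` → prints 9
`print(shallow.children[0].val)` → prints 748
`print(deep.val)` → prints 9
`print(deep.children[0].val)` → prints 3

Answer:
9
748
9
3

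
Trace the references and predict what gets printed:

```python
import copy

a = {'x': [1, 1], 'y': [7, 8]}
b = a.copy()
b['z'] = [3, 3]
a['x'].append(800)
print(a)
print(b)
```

Key concept: shallow copy of dict with mutable values.
Step by step:
`a = {'x': [1, 1], 'y': [7, 8]}` → a = {'x': [1, 1], 'y': [7, 8]}
`b = a.copy()` → b = {'x': [1, 1], 'y': [7, 8]}
`b['z'] = [3, 3]` → b = {'x': [1, 1], 'y': [7, 8], 'z': [3, 3]}
`a['x'].append(800)` → a = {'x': [1, 1, 800], 'y': [7, 8]}; b = {'x': [1, 1, 800], 'y': [7, 8], 'z': [3, 3]}
`print(a)` → prints {'x': [1, 1, 800], 'y': [7, 8]}
`print(b)` → prints {'x': [1, 1, 800], 'y': [7, 8], 'z': [3, 3]}

Answer:
{'x': [1, 1, 800], 'y': [7, 8]}
{'x': [1, 1, 800], 'y': [7, 8], 'z': [3, 3]}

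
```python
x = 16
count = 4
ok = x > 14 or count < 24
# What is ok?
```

Trace:
`x = 16` → x = 16
`count = 4` → count = 4
`ok = x > 14 or count < 24` → ok = True
So ok = True

Answer: True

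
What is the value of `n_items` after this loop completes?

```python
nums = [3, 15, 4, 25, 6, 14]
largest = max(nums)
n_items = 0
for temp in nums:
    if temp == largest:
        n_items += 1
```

Count of max value 25 in [3, 15, 4, 25, 6, 14]
`n_items` takes the values: 0 → 1

Answer: 1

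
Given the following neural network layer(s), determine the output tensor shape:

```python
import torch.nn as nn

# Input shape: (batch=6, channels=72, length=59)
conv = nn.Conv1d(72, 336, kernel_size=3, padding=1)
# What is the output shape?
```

Input: (6, 72, 59) -> Output: (6, 336, 59)

Answer: (6, 336, 59)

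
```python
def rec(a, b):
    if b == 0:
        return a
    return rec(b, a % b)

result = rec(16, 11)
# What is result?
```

rec(16, 11) -> rec(11, 5) -> rec(5, 1) -> rec(1, 0) -> 1

Answer: 1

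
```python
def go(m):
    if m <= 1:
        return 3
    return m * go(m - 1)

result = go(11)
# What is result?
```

go(11) = 11 * 10 * 9 * 8 * 7 * 6 * 5 * 4 * 3 * 2 * 3 = 119750400

Answer: 119750400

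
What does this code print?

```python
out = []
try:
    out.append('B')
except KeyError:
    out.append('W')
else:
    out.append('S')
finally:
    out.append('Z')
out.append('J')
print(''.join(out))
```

Execution trace: 'B' (try body, no exception) → 'S' (else) → 'Z' (finally) → 'J' (after the try/except). Output: BSZJ

Answer: BSZJ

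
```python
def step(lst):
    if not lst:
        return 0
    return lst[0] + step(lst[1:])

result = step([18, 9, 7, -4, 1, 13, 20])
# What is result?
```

18 + 9 + 7 + (-4) + 1 + 13 + 20 + 0 = 64

Answer: 64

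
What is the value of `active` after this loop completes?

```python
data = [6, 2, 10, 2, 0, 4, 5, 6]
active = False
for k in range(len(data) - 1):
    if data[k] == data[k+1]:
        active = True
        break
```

Check consecutive duplicates in [6, 2, 10, 2, 0, 4, 5, 6]
`active` takes the values: False

Answer: False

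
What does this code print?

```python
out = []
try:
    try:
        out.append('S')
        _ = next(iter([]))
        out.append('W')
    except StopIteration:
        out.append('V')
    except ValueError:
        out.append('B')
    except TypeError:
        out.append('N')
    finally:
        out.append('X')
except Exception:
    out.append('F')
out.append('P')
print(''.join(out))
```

Execution trace: 'S' (inner try body) → 'V' (inner except StopIteration) → 'X' (inner finally) → 'P' (after the try/except). Output: SVXP

Answer: SVXP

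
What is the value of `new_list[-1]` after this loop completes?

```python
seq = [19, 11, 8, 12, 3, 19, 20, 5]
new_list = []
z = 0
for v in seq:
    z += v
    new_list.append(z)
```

Cumulative sum ends at 97
`new_list` takes the values: [] → [19] → [19, 30] → [19, 30, 38] → [19, 30, 38, 50] → [19, 30, 38, 50, 53] → [19, 30, 38, 50, 53, 72] → [19, 30, 38, 50, 53, 72, 92] → [19, 30, 38, 50, 53, 72, 92, 97]
So `new_list[-1]` = 97

Answer: 97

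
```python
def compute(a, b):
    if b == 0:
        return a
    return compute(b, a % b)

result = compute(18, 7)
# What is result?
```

compute(18, 7) -> compute(7, 4) -> compute(4, 3) -> compute(3, 1) -> compute(1, 0) -> 1

Answer: 1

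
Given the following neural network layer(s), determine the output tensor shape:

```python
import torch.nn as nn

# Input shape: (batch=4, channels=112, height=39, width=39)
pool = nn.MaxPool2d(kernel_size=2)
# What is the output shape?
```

Input: (4, 112, 39, 39) -> Output: (4, 112, 19, 19)

Answer: (4, 112, 19, 19)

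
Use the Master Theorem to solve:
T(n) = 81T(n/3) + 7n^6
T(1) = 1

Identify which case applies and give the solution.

a=81, b=3, f(n)=7n^6. log_3(81) = 4. Since c=6 > 4 and the regularity condition holds (81(n/3)^6 = (81/3^6)n^6 with 81/3^6 < 1), Case 3 applies: T(n) = Θ(f(n)) = O(n^6).

Answer: O(n^6) - Case 3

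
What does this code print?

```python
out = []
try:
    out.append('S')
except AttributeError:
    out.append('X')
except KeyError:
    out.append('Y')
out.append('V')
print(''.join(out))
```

Execution trace: 'S' (try body, no exception) → 'V' (after the try/except). Output: SV

Answer: SV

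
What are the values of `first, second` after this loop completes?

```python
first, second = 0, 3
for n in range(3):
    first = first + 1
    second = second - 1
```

first goes 0→3, second goes 3→0
`first, second` takes the values: (0, 3) → (1, 3) → (1, 2) → (2, 2) → (2, 1) → (3, 1) → (3, 0)

Answer: 3, 0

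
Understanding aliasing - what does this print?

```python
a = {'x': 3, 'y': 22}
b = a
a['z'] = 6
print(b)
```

Key concept: dict aliasing.
Step by step:
`a = {'x': 3, 'y': 22}` → a = {'x': 3, 'y': 22}
`b = a` → b = {'x': 3, 'y': 22} (same object as a)
`a['z'] = 6` → a = {'x': 3, 'y': 22, 'z': 6} (same object as b); b = {'x': 3, 'y': 22, 'z': 6} (same object as a)
`print(b)` → prints {'x': 3, 'y': 22, 'z': 6}

Answer: {'x': 3, 'y': 22, 'z': 6}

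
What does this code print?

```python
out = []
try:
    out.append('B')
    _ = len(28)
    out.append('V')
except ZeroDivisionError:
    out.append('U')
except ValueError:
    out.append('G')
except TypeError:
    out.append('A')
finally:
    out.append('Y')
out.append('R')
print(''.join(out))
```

Execution trace: 'B' (try body) → 'A' (except TypeError) → 'Y' (finally) → 'R' (after the try/except). Output: BAYR

Answer: BAYR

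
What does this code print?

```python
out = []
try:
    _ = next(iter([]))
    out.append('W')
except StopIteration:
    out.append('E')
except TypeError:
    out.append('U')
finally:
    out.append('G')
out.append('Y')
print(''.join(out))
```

Execution trace: 'E' (except StopIteration) → 'G' (finally) → 'Y' (after the try/except). Output: EGY

Answer: EGY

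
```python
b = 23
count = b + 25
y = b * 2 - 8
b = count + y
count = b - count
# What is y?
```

Trace:
`b = 23` → b = 23
`count = b + 25` → count = 48
`y = b * 2 - 8` → y = 38
`b = count + y` → b = 86
`count = b - count` → count = 38
So y = 38

Answer: 38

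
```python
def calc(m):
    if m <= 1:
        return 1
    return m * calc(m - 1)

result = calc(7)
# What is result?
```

calc(7) = 7 * 6 * 5 * 4 * 3 * 2 * 1 = 5040

Answer: 5040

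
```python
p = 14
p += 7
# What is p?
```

Trace:
`p = 14` → p = 14
`p += 7` → p = 21
So p = 21

Answer: 21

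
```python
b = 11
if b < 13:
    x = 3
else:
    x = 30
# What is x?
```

Trace:
`b = 11` → b = 11
`if b < 13: ...` → b < 13 is True → x = 3
So x = 3

Answer: 3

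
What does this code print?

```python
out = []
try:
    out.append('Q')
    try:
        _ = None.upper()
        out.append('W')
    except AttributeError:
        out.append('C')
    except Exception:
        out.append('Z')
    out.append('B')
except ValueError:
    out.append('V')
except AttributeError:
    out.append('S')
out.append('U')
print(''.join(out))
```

Execution trace: 'Q' (try body) → 'C' (inner except AttributeError) → 'B' (try body, no exception) → 'U' (after the try/except). Output: QCBU

Answer: QCBU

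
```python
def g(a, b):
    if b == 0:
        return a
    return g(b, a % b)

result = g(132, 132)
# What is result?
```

g(132, 132) -> g(132, 0) -> 132

Answer: 132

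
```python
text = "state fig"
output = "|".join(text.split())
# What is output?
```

Trace:
`text = "state fig"` → text = 'state fig'
`output = "|".join(text.split())` → output = 'state|fig'
So output = 'state|fig'

Answer: 'state|fig'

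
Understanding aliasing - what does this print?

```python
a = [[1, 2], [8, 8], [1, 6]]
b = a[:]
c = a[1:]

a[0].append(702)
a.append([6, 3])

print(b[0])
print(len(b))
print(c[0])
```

Key concept: slice with nested mutation.
Step by step:
`a = [[1, 2], [8, 8], [1, 6]]` → a = [[1, 2], [8, 8], [1, 6]]
`b = a[:]` → b = [[1, 2], [8, 8], [1, 6]]
`c = a[1:]` → c = [[8, 8], [1, 6]]
`a[0].append(702)` → a = [[1, 2, 702], [8, 8], [1, 6]]; b = [[1, 2, 702], [8, 8], [1, 6]]
`a.append([6, 3])` → a = [[1, 2, 702], [8, 8], [1, 6], [6, 3]]
`print(b[0])` → prints [1, 2, 702]
`print(len(b))` → prints 3
`print(c[0])` → prints [8, 8]

Answer:
[1, 2, 702]
3
[8, 8]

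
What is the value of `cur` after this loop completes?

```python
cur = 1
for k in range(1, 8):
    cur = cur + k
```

Start at 1, add 1 through 7
`cur` takes the values: 1 → 2 → 4 → 7 → 11 → 16 → 22 → 29

Answer: 29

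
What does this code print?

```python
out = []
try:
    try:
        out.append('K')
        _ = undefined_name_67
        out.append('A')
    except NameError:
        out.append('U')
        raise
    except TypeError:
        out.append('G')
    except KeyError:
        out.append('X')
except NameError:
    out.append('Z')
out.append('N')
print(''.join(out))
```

Execution trace: 'K' (inner try body) → 'U' (inner except NameError) → 'Z' (outer except NameError) → 'N' (after the try/except). Output: KUZN

Answer: KUZN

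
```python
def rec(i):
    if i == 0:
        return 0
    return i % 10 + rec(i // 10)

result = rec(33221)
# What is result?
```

Sum of digits of 33221: 1 + 2 + 2 + 3 + 3 = 11

Answer: 11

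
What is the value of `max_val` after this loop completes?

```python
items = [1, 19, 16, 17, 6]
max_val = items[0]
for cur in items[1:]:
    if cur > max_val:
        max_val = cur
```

Maximum of [1, 19, 16, 17, 6]
`max_val` takes the values: 1 → 19

Answer: 19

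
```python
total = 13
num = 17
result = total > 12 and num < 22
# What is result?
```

Trace:
`total = 13` → total = 13
`num = 17` → num = 17
`result = total > 12 and num < 22` → result = True
So result = True

Answer: True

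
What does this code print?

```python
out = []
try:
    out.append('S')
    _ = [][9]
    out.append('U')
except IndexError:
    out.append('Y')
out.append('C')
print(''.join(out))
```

Execution trace: 'S' (try body) → 'Y' (except IndexError) → 'C' (after the try/except). Output: SYC

Answer: SYC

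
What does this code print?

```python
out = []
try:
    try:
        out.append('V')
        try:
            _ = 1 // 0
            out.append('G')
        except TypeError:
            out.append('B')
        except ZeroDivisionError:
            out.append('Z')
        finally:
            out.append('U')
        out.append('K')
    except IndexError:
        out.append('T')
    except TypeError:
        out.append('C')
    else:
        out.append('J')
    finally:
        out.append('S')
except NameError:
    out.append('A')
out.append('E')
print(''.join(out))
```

Execution trace: 'V' (try body) → 'Z' (inner except ZeroDivisionError) → 'U' (inner finally) → 'K' (try body, no exception) → 'J' (else) → 'S' (finally) → 'E' (after the try/except). Output: VZUKJSE

Answer: VZUKJSE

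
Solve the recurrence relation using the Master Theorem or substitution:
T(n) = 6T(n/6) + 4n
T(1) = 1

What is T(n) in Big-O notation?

By Master Theorem: a=6, b=6, f(n)=4n. Since log_6(6) = 1 and f(n) = Θ(n^1), Case 2 applies. T(n) = O(n log n).

Answer: O(n log n)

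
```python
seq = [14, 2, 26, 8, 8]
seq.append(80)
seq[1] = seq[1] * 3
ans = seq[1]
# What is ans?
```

Trace:
`seq = [14, 2, 26, 8, 8]` → seq = [14, 2, 26, 8, 8]
`seq.append(80)` → seq = [14, 2, 26, 8, 8, 80]
`seq[1] = seq[1] * 3` → seq = [14, 6, 26, 8, 8, 80]
`ans = seq[1]` → ans = 6
So ans = 6

Answer: 6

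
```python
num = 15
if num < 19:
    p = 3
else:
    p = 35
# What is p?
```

Trace:
`num = 15` → num = 15
`if num < 19: ...` → num < 19 is True → p = 3
So p = 3

Answer: 3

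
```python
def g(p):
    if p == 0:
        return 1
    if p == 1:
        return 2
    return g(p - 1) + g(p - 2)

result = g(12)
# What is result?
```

Build up from base cases: g(0)=1, g(1)=2, g(2)=3, g(3)=5, g(4)=8, g(5)=13, g(6)=21, ..., g(12)=377

Answer: 377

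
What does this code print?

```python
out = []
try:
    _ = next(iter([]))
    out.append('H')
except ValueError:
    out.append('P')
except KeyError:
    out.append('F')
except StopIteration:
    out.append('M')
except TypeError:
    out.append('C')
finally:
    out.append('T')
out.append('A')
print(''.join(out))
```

Execution trace: 'M' (except StopIteration) → 'T' (finally) → 'A' (after the try/except). Output: MTA

Answer: MTA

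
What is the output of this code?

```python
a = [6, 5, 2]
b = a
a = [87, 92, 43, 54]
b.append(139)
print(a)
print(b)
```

Key concept: rebinding vs mutation: a is rebound to a new list, b still points at the original.
Step by step:
`a = [6, 5, 2]` → a = [6, 5, 2]
`b = a` → b = [6, 5, 2] (same object as a)
`a = [87, 92, 43, 54]` → a = [87, 92, 43, 54]
`b.append(139)` → b = [6, 5, 2, 139]
`print(a)` → prints [87, 92, 43, 54]
`print(b)` → prints [6, 5, 2, 139]

Answer:
[87, 92, 43, 54]
[6, 5, 2, 139]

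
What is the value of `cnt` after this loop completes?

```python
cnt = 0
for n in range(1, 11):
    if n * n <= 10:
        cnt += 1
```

Count numbers where n² ≤ 10
`cnt` takes the values: 0 → 1 → 2 → 3

Answer: 3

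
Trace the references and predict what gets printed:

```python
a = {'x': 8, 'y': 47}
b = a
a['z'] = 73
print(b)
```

Key concept: dict aliasing.
Step by step:
`a = {'x': 8, 'y': 47}` → a = {'x': 8, 'y': 47}
`b = a` → b = {'x': 8, 'y': 47} (same object as a)
`a['z'] = 73` → a = {'x': 8, 'y': 47, 'z': 73} (same object as b); b = {'x': 8, 'y': 47, 'z': 73} (same object as a)
`print(b)` → prints {'x': 8, 'y': 47, 'z': 73}

Answer: {'x': 8, 'y': 47, 'z': 73}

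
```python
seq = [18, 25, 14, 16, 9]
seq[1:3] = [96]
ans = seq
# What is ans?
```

Trace:
`seq = [18, 25, 14, 16, 9]` → seq = [18, 25, 14, 16, 9]
`seq[1:3] = [96]` → seq = [18, 96, 16, 9]
`ans = seq` → ans = [18, 96, 16, 9]
So ans = [18, 96, 16, 9]

Answer: [18, 96, 16, 9]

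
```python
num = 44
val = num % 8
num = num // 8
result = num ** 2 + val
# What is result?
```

Trace:
`num = 44` → num = 44
`val = num % 8` → val = 4
`num = num // 8` → num = 5
`result = num ** 2 + val` → result = 29
So result = 29

Answer: 29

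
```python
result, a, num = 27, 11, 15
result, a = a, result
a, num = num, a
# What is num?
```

Trace:
`result, a, num = 27, 11, 15` → result = 27; a = 11; num = 15
`result, a = a, result` → result = 11; a = 27
`a, num = num, a` → a = 15; num = 27
So num = 27

Answer: 27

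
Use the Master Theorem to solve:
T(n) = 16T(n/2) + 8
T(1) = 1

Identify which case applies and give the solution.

a=16, b=2, f(n)=8. log_2(16) = 4. Since c=0 < 4, Case 1 applies: T(n) = Θ(n^log_b(a)) = O(n^4).

Answer: O(n^4) - Case 1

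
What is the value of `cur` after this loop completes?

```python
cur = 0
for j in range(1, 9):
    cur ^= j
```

XOR of 1 to 8
`cur` takes the values: 0 → 1 → 3 → 0 → 4 → 1 → 7 → 0 → 8

Answer: 8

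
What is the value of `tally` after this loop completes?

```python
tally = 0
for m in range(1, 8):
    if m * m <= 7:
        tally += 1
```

Count numbers where m² ≤ 7
`tally` takes the values: 0 → 1 → 2

Answer: 2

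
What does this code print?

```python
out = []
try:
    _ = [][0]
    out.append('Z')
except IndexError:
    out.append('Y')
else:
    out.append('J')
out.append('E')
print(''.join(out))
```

Execution trace: 'Y' (except IndexError) → 'E' (after the try/except). Output: YE

Answer: YE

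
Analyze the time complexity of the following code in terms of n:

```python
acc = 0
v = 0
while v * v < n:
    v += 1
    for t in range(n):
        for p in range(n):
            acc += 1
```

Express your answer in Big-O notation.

Each loop level contributes: √n × n × n. Multiplying the contributions gives O(n^2√n).

Answer: O(n^2√n)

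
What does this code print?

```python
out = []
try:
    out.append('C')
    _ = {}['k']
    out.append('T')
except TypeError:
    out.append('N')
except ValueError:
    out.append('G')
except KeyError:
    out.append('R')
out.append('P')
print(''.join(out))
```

Execution trace: 'C' (try body) → 'R' (except KeyError) → 'P' (after the try/except). Output: CRP

Answer: CRP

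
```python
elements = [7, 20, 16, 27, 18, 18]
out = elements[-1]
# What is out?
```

Trace:
`elements = [7, 20, 16, 27, 18, 18]` → elements = [7, 20, 16, 27, 18, 18]
`out = elements[-1]` → out = 18
So out = 18

Answer: 18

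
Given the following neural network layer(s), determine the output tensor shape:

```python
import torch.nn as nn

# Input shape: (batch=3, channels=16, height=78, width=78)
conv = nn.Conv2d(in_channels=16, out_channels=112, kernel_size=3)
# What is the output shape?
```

Input: (3, 16, 78, 78) -> Output: (3, 112, 76, 76)

Answer: (3, 112, 76, 76)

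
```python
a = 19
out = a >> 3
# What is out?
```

Trace:
`a = 19` → a = 19
`out = a >> 3` → out = 2
So out = 2

Answer: 2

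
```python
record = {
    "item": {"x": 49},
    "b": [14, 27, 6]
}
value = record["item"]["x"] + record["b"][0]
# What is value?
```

Trace:
`record = { ...` → record = {'item': {'x': 49}, 'b': [14, 27, 6]}
`value = record["item"]["x"] + record["b"][0]` → value = 63
So value = 63

Answer: 63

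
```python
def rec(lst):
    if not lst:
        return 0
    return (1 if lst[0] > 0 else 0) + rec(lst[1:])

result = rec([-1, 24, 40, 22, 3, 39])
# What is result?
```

Count of positive elements in [-1, 24, 40, 22, 3, 39] = 5

Answer: 5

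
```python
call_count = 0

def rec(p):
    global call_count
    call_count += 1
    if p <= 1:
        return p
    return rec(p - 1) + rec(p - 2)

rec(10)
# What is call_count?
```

Calls(p) = 1 + Calls(p-1) + Calls(p-2); Calls(0)=Calls(1)=1. For p=10 this gives 177.

Answer: 177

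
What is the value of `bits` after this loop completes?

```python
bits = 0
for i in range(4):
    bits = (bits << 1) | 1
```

Build 4 consecutive 1-bits: 0b1111
`bits` takes the values: 0 → 1 → 3 → 7 → 15

Answer: 15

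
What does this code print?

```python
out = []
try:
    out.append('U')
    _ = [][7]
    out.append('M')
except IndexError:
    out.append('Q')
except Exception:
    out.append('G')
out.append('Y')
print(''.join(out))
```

Execution trace: 'U' (try body) → 'Q' (except IndexError) → 'Y' (after the try/except). Output: UQY

Answer: UQY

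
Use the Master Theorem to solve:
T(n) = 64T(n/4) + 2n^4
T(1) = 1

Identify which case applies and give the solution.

a=64, b=4, f(n)=2n^4. log_4(64) = 3. Since c=4 > 3 and the regularity condition holds (64(n/4)^4 = (64/4^4)n^4 with 64/4^4 < 1), Case 3 applies: T(n) = Θ(f(n)) = O(n^4).

Answer: O(n^4) - Case 3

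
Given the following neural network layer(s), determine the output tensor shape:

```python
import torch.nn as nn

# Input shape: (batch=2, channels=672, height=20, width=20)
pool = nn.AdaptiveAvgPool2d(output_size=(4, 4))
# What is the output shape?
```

Input: (2, 672, 20, 20) -> Output: (2, 672, 4, 4)

Answer: (2, 672, 4, 4)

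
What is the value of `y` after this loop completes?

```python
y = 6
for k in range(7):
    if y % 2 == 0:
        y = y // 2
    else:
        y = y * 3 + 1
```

Collatz-style transformation from 6
`y` takes the values: 6 → 3 → 10 → 5 → 16 → 8 → 4 → 2

Answer: 2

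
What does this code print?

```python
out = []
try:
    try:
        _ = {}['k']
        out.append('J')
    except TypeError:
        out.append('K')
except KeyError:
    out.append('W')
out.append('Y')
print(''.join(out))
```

Execution trace: 'W' (outer except KeyError) → 'Y' (after the try/except). Output: WY

Answer: WY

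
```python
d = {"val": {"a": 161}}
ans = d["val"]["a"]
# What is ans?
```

Trace:
`d = {"val": {"a": 161}}` → d = {'val': {'a': 161}}
`ans = d["val"]["a"]` → ans = 161
So ans = 161

Answer: 161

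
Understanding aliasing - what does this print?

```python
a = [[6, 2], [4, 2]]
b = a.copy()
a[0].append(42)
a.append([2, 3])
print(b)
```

Key concept: shallow copy with nested lists.
Step by step:
`a = [[6, 2], [4, 2]]` → a = [[6, 2], [4, 2]]
`b = a.copy()` → b = [[6, 2], [4, 2]]
`a[0].append(42)` → a = [[6, 2, 42], [4, 2]]; b = [[6, 2, 42], [4, 2]]
`a.append([2, 3])` → a = [[6, 2, 42], [4, 2], [2, 3]]
`print(b)` → prints [[6, 2, 42], [4, 2]]

Answer: [[6, 2, 42], [4, 2]]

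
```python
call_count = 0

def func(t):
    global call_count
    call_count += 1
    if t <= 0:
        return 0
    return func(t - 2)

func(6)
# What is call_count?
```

Linear recursion stepping by 2: 4 calls from t=6 down to ≤0.

Answer: 4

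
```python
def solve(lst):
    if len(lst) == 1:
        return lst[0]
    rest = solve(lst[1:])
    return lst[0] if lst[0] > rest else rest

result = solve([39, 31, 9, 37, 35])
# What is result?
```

Recursive max over [39, 31, 9, 37, 35] = 39

Answer: 39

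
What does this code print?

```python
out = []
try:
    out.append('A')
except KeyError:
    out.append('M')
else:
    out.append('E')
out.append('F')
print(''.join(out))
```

Execution trace: 'A' (try body, no exception) → 'E' (else) → 'F' (after the try/except). Output: AEF

Answer: AEF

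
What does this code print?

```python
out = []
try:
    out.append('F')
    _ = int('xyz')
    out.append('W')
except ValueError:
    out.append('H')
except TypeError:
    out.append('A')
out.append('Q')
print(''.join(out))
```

Execution trace: 'F' (try body) → 'H' (except ValueError) → 'Q' (after the try/except). Output: FHQ

Answer: FHQ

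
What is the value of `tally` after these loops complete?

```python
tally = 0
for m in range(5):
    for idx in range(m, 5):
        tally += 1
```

Upper triangle: 5 + 4 + ... + 1
`tally` takes the values: 0 → 1 → 2 → 3 → 4 → 5 → 6 → 7 → 8 → 9 → 10 → 11 → 12 → 13 → 14 → 15

Answer: 15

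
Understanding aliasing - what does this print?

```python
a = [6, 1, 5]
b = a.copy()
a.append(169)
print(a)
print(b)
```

Key concept: list.copy() creates independent copy.
Step by step:
`a = [6, 1, 5]` → a = [6, 1, 5]
`b = a.copy()` → b = [6, 1, 5]
`a.append(169)` → a = [6, 1, 5, 169]
`print(a)` → prints [6, 1, 5, 169]
`print(b)` → prints [6, 1, 5]

Answer:
[6, 1, 5, 169]
[6, 1, 5]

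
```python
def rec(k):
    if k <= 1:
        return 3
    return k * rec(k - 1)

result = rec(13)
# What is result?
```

rec(13) = 13 * 12 * 11 * 10 * 9 * 8 * 7 * 6 * 5 * 4 * 3 * 2 * 3 = 18681062400

Answer: 18681062400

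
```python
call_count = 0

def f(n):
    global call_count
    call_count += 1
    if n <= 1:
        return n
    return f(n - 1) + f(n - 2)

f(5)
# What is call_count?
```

Calls(n) = 1 + Calls(n-1) + Calls(n-2); Calls(0)=Calls(1)=1. For n=5 this gives 15.

Answer: 15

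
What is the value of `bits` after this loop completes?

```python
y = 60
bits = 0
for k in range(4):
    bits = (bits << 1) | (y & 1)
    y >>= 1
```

Reverse lowest 4 bits of 60
`bits` takes the values: 0 → 1 → 3

Answer: 3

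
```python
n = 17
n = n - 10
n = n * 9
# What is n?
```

Trace:
`n = 17` → n = 17
`n = n - 10` → n = 7
`n = n * 9` → n = 63
So n = 63

Answer: 63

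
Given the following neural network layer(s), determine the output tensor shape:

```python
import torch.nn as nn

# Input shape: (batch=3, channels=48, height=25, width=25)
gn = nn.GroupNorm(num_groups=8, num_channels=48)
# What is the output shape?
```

Input: (3, 48, 25, 25) -> Output: (3, 48, 25, 25)

Answer: (3, 48, 25, 25)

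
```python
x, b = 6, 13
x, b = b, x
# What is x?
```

Trace:
`x, b = 6, 13` → x = 6; b = 13
`x, b = b, x` → x = 13; b = 6
So x = 13

Answer: 13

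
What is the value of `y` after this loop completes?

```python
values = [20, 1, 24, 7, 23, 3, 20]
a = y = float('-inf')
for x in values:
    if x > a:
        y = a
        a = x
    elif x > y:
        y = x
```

Second largest (with repeats) in [20, 1, 24, 7, 23, 3, 20]
`y` takes the values: -inf → 1 → 20 → 23

Answer: 23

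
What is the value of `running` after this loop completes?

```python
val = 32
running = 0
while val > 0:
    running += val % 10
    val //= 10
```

Sum digits of 32
`running` takes the values: 0 → 2 → 5

Answer: 5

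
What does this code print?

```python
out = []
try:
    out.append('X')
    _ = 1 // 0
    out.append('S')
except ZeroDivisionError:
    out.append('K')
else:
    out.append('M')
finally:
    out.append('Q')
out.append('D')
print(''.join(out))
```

Execution trace: 'X' (try body) → 'K' (except ZeroDivisionError) → 'Q' (finally) → 'D' (after the try/except). Output: XKQD

Answer: XKQD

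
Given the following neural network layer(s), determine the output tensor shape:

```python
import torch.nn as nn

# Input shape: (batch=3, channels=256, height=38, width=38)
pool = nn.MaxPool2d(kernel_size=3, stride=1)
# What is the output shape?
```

Input: (3, 256, 38, 38) -> Output: (3, 256, 36, 36)

Answer: (3, 256, 36, 36)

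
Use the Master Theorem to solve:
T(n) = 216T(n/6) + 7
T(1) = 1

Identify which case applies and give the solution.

a=216, b=6, f(n)=7. log_6(216) = 3. Since c=0 < 3, Case 1 applies: T(n) = Θ(n^log_b(a)) = O(n^3).

Answer: O(n^3) - Case 1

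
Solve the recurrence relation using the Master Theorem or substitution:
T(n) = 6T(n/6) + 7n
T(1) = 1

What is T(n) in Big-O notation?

By Master Theorem: a=6, b=6, f(n)=7n. Since log_6(6) = 1 and f(n) = Θ(n^1), Case 2 applies. T(n) = O(n log n).

Answer: O(n log n)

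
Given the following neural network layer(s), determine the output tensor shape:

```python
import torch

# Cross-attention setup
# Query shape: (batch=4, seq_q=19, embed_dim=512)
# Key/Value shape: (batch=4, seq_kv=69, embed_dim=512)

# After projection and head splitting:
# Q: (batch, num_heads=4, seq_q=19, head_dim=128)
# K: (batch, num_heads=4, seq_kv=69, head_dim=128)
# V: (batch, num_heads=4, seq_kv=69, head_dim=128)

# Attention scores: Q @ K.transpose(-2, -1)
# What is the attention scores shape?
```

Input: (4, 19, 512) -> Output: (4, 4, 19, 69)

Answer: (4, 4, 19, 69)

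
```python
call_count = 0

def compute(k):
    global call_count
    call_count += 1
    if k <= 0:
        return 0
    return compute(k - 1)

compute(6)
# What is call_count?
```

Linear recursion stepping by 1: 7 calls from k=6 down to ≤0.

Answer: 7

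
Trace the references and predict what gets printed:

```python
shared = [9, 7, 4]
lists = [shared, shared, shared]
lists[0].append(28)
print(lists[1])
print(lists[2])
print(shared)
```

Key concept: list of same reference.
Step by step:
`shared = [9, 7, 4]` → shared = [9, 7, 4]
`lists = [shared, shared, shared]` → lists = [[9, 7, 4], [9, 7, 4], [9, 7, 4]]
`lists[0].append(28)` → shared = [9, 7, 4, 28]; lists = [[9, 7, 4, 28], [9, 7, 4, 28], [9, 7, 4, 28]]
`print(lists[1])` → prints [9, 7, 4, 28]
`print(lists[2])` → prints [9, 7, 4, 28]
`print(shared)` → prints [9, 7, 4, 28]

Answer:
[9, 7, 4, 28]
[9, 7, 4, 28]
[9, 7, 4, 28]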